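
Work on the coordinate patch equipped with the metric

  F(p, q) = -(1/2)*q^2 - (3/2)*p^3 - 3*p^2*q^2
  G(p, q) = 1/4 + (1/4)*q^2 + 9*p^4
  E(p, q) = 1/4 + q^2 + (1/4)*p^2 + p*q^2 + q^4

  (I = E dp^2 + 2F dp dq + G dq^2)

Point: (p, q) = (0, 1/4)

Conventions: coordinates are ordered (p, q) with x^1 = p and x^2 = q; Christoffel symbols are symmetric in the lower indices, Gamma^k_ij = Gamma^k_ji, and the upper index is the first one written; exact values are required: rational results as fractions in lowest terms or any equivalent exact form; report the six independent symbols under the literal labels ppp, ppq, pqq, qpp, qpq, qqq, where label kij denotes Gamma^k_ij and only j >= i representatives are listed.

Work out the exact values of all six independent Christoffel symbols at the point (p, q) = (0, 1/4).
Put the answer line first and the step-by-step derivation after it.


Answer: Gamma_ppp = -8/1361, Gamma_ppq = 1224/1361, Gamma_pqq = -1056/1361, Gamma_qpp = -1442/1361, Gamma_qpq = 144/1361, Gamma_qqq = 196/1361

E = 81/256, F = -1/32, G = 17/64 at the point
E_p = 1/16, E_q = 9/16, F_p = 0, F_q = -1/4, G_p = 0, G_q = 1/8
EG - F^2 = 1361/16384;  g^inv = (16384/1361) * [[17/64, 1/32], [1/32, 81/256]]
first-kind symbols [ij,l] = (1/2)(d_i g_jl + d_j g_il - d_l g_ij): [pp,p] = E_p/2 = 1/32, [pp,q] = F_p - E_q/2 = -9/32, [pq,p] = E_q/2 = 9/32, [pq,q] = G_p/2 = 0, [qq,p] = F_q - G_p/2 = -1/4, [qq,q] = G_q/2 = 1/16
Gamma^p_ij = (G*[ij,p] - F*[ij,q])/(EG - F^2), Gamma^q_ij = (E*[ij,q] - F*[ij,p])/(EG - F^2)


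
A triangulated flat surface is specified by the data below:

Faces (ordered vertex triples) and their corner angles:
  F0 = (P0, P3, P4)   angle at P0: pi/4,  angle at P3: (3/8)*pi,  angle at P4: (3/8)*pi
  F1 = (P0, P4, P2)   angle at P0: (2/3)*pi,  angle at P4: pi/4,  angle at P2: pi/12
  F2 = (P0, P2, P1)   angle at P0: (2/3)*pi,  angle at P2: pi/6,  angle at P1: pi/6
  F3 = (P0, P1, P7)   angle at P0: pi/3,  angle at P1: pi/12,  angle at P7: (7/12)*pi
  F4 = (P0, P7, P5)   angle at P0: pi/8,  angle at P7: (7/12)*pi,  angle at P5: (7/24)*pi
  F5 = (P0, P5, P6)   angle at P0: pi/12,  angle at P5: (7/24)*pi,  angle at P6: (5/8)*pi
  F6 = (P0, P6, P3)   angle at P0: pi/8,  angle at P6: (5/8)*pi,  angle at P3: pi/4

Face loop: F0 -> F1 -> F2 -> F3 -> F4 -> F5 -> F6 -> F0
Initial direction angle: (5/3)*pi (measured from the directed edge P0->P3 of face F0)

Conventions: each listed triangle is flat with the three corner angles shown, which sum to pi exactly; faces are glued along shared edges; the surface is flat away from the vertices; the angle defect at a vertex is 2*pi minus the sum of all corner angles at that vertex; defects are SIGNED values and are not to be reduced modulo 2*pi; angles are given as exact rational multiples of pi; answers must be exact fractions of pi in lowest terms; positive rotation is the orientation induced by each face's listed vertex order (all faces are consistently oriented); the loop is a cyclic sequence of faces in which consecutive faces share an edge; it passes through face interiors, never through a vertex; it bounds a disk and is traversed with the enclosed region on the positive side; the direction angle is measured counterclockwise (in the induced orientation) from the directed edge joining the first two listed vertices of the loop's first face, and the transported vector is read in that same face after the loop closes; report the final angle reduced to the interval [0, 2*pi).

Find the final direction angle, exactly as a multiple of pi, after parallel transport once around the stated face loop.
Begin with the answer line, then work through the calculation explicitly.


Answer: final direction angle = (17/12)*pi

enclosed vertex P0: corner angles sum to (9/4)*pi, defect = 2*pi - (9/4)*pi = -pi/4
by Gauss-Bonnet the loop rotates the vector by the enclosed defect sum (positive orientation, mod 2*pi)
final angle = (5/3)*pi - pi/4 = (17/12)*pi (mod 2*pi)


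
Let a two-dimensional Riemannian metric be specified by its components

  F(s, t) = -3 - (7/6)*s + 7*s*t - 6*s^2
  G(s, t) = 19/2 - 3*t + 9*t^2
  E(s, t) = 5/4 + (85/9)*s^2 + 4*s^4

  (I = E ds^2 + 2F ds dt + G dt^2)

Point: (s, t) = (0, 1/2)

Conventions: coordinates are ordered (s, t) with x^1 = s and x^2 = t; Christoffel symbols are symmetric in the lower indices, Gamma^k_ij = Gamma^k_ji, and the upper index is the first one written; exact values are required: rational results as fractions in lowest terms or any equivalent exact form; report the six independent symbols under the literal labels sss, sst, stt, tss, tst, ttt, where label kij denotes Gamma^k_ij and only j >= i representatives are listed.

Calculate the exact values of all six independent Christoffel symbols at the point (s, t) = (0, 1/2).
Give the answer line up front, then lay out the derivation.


Answer: Gamma_sss = 112/61, Gamma_sst = 0, Gamma_stt = 144/61, Gamma_tss = 140/183, Gamma_tst = 0, Gamma_ttt = 60/61

E = 5/4, F = -3, G = 41/4 at the point
E_s = 0, E_t = 0, F_s = 7/3, F_t = 0, G_s = 0, G_t = 6
EG - F^2 = 61/16;  g^inv = (16/61) * [[41/4, 3], [3, 5/4]]
first-kind symbols [ij,l] = (1/2)(d_i g_jl + d_j g_il - d_l g_ij): [ss,s] = E_s/2 = 0, [ss,t] = F_s - E_t/2 = 7/3, [st,s] = E_t/2 = 0, [st,t] = G_s/2 = 0, [tt,s] = F_t - G_s/2 = 0, [tt,t] = G_t/2 = 3
Gamma^s_ij = (G*[ij,s] - F*[ij,t])/(EG - F^2), Gamma^t_ij = (E*[ij,t] - F*[ij,s])/(EG - F^2)


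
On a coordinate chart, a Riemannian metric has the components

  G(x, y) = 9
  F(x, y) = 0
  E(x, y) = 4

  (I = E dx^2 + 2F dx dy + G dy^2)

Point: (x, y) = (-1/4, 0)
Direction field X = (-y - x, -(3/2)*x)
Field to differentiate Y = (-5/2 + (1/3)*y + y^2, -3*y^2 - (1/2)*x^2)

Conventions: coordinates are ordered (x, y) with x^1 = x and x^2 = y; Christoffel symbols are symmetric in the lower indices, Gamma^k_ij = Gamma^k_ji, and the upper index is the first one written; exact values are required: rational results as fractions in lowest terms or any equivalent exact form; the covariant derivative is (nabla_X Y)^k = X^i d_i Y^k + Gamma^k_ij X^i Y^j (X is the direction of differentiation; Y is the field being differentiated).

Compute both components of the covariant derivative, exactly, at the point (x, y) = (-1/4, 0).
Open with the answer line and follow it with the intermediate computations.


Answer: (nabla_X Y)^x = 1/8, (nabla_X Y)^y = 1/16

E = 4, F = 0, G = 9 at the point
E_x = 0, E_y = 0, F_x = 0, F_y = 0, G_x = 0, G_y = 0
EG - F^2 = 36;  g^inv = (1/36) * [[9, 0], [0, 4]]
first-kind symbols [ij,l] = (1/2)(d_i g_jl + d_j g_il - d_l g_ij): [xx,x] = E_x/2 = 0, [xx,y] = F_x - E_y/2 = 0, [xy,x] = E_y/2 = 0, [xy,y] = G_x/2 = 0, [yy,x] = F_y - G_x/2 = 0, [yy,y] = G_y/2 = 0
Gamma^x_ij = (G*[ij,x] - F*[ij,y])/(EG - F^2), Gamma^y_ij = (E*[ij,y] - F*[ij,x])/(EG - F^2)
Gamma_xxx = 0, Gamma_xxy = 0, Gamma_xyy = 0, Gamma_yxx = 0, Gamma_yxy = 0, Gamma_yyy = 0
X = (1/4, 3/8), Y = (-5/2, -1/32) at the point


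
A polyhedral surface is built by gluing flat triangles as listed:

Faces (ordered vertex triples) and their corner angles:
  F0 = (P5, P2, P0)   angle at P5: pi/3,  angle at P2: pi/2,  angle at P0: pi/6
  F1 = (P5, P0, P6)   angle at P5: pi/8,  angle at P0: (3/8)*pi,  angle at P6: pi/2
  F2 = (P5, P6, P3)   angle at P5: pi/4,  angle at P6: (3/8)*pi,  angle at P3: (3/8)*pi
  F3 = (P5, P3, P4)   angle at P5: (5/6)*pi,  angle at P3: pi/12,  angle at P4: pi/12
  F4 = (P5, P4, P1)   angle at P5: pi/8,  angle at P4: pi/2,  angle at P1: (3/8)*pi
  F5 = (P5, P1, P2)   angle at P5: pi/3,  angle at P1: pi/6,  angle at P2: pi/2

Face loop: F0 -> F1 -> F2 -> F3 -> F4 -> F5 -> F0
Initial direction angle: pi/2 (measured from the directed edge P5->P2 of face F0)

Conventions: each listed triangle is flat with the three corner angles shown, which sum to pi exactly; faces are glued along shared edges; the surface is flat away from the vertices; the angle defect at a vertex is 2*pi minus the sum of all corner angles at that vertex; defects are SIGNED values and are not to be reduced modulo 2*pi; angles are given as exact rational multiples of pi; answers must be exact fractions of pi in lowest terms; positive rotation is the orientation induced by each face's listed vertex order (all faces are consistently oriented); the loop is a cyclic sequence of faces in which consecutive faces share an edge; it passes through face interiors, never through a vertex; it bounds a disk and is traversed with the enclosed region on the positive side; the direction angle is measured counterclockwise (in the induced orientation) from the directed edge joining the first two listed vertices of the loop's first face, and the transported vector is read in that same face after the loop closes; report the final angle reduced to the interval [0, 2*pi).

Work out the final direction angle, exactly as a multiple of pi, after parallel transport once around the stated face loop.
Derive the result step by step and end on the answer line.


enclosed vertex P5: corner angles sum to 2*pi, defect = 2*pi - 2*pi = 0
the final direction is the initial angle plus the enclosed defects, taken mod 2*pi in the induced orientation
final angle = pi/2 + 0 = pi/2 (mod 2*pi)

Answer: final direction angle = pi/2


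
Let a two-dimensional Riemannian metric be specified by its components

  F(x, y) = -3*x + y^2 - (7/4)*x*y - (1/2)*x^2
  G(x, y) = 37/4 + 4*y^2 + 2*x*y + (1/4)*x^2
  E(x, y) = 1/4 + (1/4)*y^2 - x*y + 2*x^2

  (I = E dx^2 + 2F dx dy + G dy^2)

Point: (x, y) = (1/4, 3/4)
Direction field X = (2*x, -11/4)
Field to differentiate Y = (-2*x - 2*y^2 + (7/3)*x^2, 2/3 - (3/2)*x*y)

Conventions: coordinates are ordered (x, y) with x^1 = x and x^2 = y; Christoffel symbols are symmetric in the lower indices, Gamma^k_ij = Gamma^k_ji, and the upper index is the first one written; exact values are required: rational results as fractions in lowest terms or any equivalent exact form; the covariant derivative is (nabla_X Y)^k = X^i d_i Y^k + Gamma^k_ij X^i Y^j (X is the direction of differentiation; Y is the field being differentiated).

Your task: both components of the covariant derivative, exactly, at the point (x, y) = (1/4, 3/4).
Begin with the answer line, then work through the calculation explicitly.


Answer: (nabla_X Y)^x = 33957/4216, (nabla_X Y)^y = 38855/50592

E = 21/64, F = -35/64, G = 761/64 at the point
E_x = 1/4, E_y = 1/8, F_x = -73/16, F_y = 17/16, G_x = 13/8, G_y = 13/2
EG - F^2 = 3689/1024;  g^inv = (1024/3689) * [[761/64, 35/64], [35/64, 21/64]]
first-kind symbols [ij,l] = (1/2)(d_i g_jl + d_j g_il - d_l g_ij): [xx,x] = E_x/2 = 1/8, [xx,y] = F_x - E_y/2 = -37/8, [xy,x] = E_y/2 = 1/16, [xy,y] = G_x/2 = 13/16, [yy,x] = F_y - G_x/2 = 1/4, [yy,y] = G_y/2 = 13/4
Gamma^x_ij = (G*[ij,x] - F*[ij,y])/(EG - F^2), Gamma^y_ij = (E*[ij,y] - F*[ij,x])/(EG - F^2)
Gamma_xxx = -1068/3689, Gamma_xxy = 1216/3689, Gamma_xyy = 4864/3689, Gamma_yxx = -212/527, Gamma_yxy = 44/527, Gamma_yyy = 176/527
X = (1/2, -11/4), Y = (-71/48, 37/96) at the point


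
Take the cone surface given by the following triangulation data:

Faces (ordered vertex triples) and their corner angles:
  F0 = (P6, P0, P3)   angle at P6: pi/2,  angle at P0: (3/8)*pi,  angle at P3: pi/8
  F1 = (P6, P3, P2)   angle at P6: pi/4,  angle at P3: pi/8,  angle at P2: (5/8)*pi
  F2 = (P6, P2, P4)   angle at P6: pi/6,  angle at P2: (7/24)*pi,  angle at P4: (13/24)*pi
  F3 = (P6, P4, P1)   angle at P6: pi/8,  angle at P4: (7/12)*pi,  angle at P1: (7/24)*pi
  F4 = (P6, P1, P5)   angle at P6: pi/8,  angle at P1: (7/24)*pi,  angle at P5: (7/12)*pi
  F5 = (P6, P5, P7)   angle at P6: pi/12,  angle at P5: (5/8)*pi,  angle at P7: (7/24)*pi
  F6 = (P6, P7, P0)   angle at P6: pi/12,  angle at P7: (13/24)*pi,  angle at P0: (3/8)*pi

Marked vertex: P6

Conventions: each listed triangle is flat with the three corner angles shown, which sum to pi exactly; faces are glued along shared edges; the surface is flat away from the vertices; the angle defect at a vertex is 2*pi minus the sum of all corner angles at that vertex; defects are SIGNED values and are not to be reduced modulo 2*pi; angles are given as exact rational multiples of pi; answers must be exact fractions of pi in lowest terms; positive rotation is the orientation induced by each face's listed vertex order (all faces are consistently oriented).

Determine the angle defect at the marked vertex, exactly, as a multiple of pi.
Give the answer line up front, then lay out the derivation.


Answer: defect(P6) = (2/3)*pi

Sum of corner angles at P6: (4/3)*pi
defect = 2*pi - (4/3)*pi


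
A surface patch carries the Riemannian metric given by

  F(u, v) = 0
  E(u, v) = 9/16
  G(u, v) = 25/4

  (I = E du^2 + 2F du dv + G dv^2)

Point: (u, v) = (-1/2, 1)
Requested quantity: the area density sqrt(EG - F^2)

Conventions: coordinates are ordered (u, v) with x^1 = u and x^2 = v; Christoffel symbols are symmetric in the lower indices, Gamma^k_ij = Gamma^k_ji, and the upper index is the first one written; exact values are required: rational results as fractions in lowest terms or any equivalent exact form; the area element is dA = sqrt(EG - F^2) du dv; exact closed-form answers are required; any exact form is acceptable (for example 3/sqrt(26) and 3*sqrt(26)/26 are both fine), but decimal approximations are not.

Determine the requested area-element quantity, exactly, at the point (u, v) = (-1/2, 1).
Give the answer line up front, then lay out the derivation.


Answer: sqrt(EG - F^2) = 15/8

E = 9/16, F = 0, G = 25/4; EG - F^2 = 225/64


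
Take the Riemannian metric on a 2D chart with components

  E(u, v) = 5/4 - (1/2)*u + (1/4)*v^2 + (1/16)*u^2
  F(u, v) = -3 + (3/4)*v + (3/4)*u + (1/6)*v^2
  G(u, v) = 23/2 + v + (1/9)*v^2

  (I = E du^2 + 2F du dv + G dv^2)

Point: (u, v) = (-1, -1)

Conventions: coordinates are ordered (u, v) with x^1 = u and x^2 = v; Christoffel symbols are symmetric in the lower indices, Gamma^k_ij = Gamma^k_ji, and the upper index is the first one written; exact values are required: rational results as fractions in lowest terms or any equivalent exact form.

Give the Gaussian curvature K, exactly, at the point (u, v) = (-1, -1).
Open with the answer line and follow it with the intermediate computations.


Answer: K = -13488/160205

E = 33/16, F = -13/3, G = 191/18, EG - F^2 = 895/288 at the point
E_u = -5/8, E_v = -1/2, F_u = 3/4, F_v = 5/12, G_u = 0, G_v = 7/9
E_vv = 1/2, F_uv = 0, G_uu = 0
By Brioschi, K is (det M1 - det M2) divided by (EG - F^2) squared.
M1 = [[-E_vv/2 + F_uv - G_uu/2, E_u/2, F_u - E_v/2], [F_v - G_u/2, E, F], [G_v/2, F, G]] = [[-1/4, -5/16, 1], [5/12, 33/16, -13/3], [7/18, -13/3, 191/18]]; det M1 = -2551/1728
M2 = [[0, E_v/2, G_u/2], [E_v/2, E, F], [G_u/2, F, G]] = [[0, -1/4, 0], [-1/4, 33/16, -13/3], [0, -13/3, 191/18]]; det M2 = -191/288
det M1 - det M2 = -1405/1728; K = -1405/1728 / (895/288)^2 = -13488/160205


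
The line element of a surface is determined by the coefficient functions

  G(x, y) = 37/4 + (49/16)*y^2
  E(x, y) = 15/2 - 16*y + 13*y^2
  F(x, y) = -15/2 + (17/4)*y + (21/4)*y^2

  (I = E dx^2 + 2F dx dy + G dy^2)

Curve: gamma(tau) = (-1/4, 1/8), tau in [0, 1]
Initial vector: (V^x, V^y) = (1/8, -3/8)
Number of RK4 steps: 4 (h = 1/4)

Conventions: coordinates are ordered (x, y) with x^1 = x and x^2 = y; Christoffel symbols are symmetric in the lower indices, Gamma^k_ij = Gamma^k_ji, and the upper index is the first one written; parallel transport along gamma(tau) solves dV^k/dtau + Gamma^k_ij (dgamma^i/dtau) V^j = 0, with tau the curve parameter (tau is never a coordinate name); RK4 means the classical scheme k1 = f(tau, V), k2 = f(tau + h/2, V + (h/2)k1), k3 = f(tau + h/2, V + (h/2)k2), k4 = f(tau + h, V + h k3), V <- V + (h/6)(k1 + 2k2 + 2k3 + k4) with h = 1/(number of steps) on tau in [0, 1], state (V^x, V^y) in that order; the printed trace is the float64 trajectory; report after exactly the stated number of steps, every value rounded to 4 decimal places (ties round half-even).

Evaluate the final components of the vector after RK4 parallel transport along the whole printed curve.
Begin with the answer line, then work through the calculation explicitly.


Answer: V^x = 0.1250, V^y = -0.3750

gamma'(tau) = (0, 0); f(tau, V)^k = -Gamma^k_ij(gamma(tau)) gamma'^i(tau) V^j; h = 1/4; intermediate values shown to 6 dp
curve data and Christoffel symbols at the stage parameters:
  tau = 0.000000: gamma = (-0.250000, 0.125000), gamma' = (0.000000, 0.000000); Gamma_xxx = 7.839911, Gamma_xxy = -10.584769, Gamma_xyy = 9.706509, Gamma_yxx = 6.492496, Gamma_yxy = -7.839911, Gamma_yyy = 7.230575
  tau = 0.125000: gamma = (-0.250000, 0.125000), gamma' = (0.000000, 0.000000); Gamma_xxx = 7.839911, Gamma_xxy = -10.584769, Gamma_xyy = 9.706509, Gamma_yxx = 6.492496, Gamma_yxy = -7.839911, Gamma_yyy = 7.230575
  tau = 0.250000: gamma = (-0.250000, 0.125000), gamma' = (0.000000, 0.000000); Gamma_xxx = 7.839911, Gamma_xxy = -10.584769, Gamma_xyy = 9.706509, Gamma_yxx = 6.492496, Gamma_yxy = -7.839911, Gamma_yyy = 7.230575
  tau = 0.375000: gamma = (-0.250000, 0.125000), gamma' = (0.000000, 0.000000); Gamma_xxx = 7.839911, Gamma_xxy = -10.584769, Gamma_xyy = 9.706509, Gamma_yxx = 6.492496, Gamma_yxy = -7.839911, Gamma_yyy = 7.230575
  tau = 0.500000: gamma = (-0.250000, 0.125000), gamma' = (0.000000, 0.000000); Gamma_xxx = 7.839911, Gamma_xxy = -10.584769, Gamma_xyy = 9.706509, Gamma_yxx = 6.492496, Gamma_yxy = -7.839911, Gamma_yyy = 7.230575
  tau = 0.625000: gamma = (-0.250000, 0.125000), gamma' = (0.000000, 0.000000); Gamma_xxx = 7.839911, Gamma_xxy = -10.584769, Gamma_xyy = 9.706509, Gamma_yxx = 6.492496, Gamma_yxy = -7.839911, Gamma_yyy = 7.230575
  tau = 0.750000: gamma = (-0.250000, 0.125000), gamma' = (0.000000, 0.000000); Gamma_xxx = 7.839911, Gamma_xxy = -10.584769, Gamma_xyy = 9.706509, Gamma_yxx = 6.492496, Gamma_yxy = -7.839911, Gamma_yyy = 7.230575
  tau = 0.875000: gamma = (-0.250000, 0.125000), gamma' = (0.000000, 0.000000); Gamma_xxx = 7.839911, Gamma_xxy = -10.584769, Gamma_xyy = 9.706509, Gamma_yxx = 6.492496, Gamma_yxy = -7.839911, Gamma_yyy = 7.230575
  tau = 1.000000: gamma = (-0.250000, 0.125000), gamma' = (0.000000, 0.000000); Gamma_xxx = 7.839911, Gamma_xxy = -10.584769, Gamma_xyy = 9.706509, Gamma_yxx = 6.492496, Gamma_yxy = -7.839911, Gamma_yyy = 7.230575
step 0: V^x = 0.1250, V^y = -0.3750
step 1: k1 = (0.000000, 0.000000), k2 = (0.000000, 0.000000), k3 = (0.000000, 0.000000), k4 = (0.000000, 0.000000); V <- V + (h/6)(k1 + 2k2 + 2k3 + k4): V^x = 0.1250, V^y = -0.3750
step 2: k1 = (0.000000, 0.000000), k2 = (0.000000, 0.000000), k3 = (0.000000, 0.000000), k4 = (0.000000, 0.000000); V <- V + (h/6)(k1 + 2k2 + 2k3 + k4): V^x = 0.1250, V^y = -0.3750
step 3: k1 = (0.000000, 0.000000), k2 = (0.000000, 0.000000), k3 = (0.000000, 0.000000), k4 = (0.000000, 0.000000); V <- V + (h/6)(k1 + 2k2 + 2k3 + k4): V^x = 0.1250, V^y = -0.3750
step 4: k1 = (0.000000, 0.000000), k2 = (0.000000, 0.000000), k3 = (0.000000, 0.000000), k4 = (0.000000, 0.000000); V <- V + (h/6)(k1 + 2k2 + 2k3 + k4): V^x = 0.1250, V^y = -0.3750


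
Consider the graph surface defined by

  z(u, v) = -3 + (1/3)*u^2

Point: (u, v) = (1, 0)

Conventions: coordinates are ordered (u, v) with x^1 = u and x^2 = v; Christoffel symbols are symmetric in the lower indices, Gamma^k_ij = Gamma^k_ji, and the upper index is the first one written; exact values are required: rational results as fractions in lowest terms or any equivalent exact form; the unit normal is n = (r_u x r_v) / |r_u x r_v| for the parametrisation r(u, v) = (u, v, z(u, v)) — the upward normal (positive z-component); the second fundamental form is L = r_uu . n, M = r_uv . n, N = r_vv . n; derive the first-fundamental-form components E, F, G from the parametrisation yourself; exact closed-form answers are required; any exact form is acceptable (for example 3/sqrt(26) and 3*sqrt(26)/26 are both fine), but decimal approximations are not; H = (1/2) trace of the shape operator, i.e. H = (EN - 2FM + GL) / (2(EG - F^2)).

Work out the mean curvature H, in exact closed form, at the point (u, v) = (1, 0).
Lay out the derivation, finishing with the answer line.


z_u = 2/3, z_v = 0, z_uu = 2/3, z_uv = 0, z_vv = 0
E = 13/9, F = 0, G = 1; answer radicand W^2 = 13/9
unnormalised second-form numerators: l = 2/3, m = 0, n = 0; L = l/sqrt(13/9), and similarly M = m/sqrt(W^2), N = n/sqrt(W^2)
H = (E*n - 2*F*m + G*l) / (2*(EG - F^2)*sqrt(W^2)); E*n - 2*F*m + G*l = 2/3, EG - F^2 = 13/9, so H = (3/13)/sqrt(13/9)

Answer: H = 9*sqrt(13)/169


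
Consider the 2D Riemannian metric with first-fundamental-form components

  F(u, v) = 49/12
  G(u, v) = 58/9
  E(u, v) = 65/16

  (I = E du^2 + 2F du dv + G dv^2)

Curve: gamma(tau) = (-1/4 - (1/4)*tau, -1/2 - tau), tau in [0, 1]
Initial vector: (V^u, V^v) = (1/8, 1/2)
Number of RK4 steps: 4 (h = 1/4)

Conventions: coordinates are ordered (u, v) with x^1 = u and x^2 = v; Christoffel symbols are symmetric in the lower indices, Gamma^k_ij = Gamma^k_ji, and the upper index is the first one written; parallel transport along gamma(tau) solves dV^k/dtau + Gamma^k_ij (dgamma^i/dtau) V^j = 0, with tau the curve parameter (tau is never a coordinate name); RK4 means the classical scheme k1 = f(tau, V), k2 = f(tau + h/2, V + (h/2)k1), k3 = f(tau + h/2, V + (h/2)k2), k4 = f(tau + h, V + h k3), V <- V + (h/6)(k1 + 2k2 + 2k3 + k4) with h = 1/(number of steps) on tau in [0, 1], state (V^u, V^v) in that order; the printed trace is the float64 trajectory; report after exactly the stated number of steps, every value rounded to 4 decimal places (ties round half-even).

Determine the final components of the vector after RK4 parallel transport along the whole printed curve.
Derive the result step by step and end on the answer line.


gamma'(tau) = (-1/4, -1); f(tau, V)^k = -Gamma^k_ij(gamma(tau)) gamma'^i(tau) V^j; h = 1/4; intermediate values shown to 6 dp
curve data and Christoffel symbols at the stage parameters:
  tau = 0.000000: gamma = (-0.250000, -0.500000), gamma' = (-0.250000, -1.000000); Gamma_uuu = 0.000000, Gamma_uuv = 0.000000, Gamma_uvv = 0.000000, Gamma_vuu = 0.000000, Gamma_vuv = 0.000000, Gamma_vvv = 0.000000
  tau = 0.125000: gamma = (-0.281250, -0.625000), gamma' = (-0.250000, -1.000000); Gamma_uuu = 0.000000, Gamma_uuv = 0.000000, Gamma_uvv = 0.000000, Gamma_vuu = 0.000000, Gamma_vuv = 0.000000, Gamma_vvv = 0.000000
  tau = 0.250000: gamma = (-0.312500, -0.750000), gamma' = (-0.250000, -1.000000); Gamma_uuu = 0.000000, Gamma_uuv = 0.000000, Gamma_uvv = 0.000000, Gamma_vuu = 0.000000, Gamma_vuv = 0.000000, Gamma_vvv = 0.000000
  tau = 0.375000: gamma = (-0.343750, -0.875000), gamma' = (-0.250000, -1.000000); Gamma_uuu = 0.000000, Gamma_uuv = 0.000000, Gamma_uvv = 0.000000, Gamma_vuu = 0.000000, Gamma_vuv = 0.000000, Gamma_vvv = 0.000000
  tau = 0.500000: gamma = (-0.375000, -1.000000), gamma' = (-0.250000, -1.000000); Gamma_uuu = 0.000000, Gamma_uuv = 0.000000, Gamma_uvv = 0.000000, Gamma_vuu = 0.000000, Gamma_vuv = 0.000000, Gamma_vvv = 0.000000
  tau = 0.625000: gamma = (-0.406250, -1.125000), gamma' = (-0.250000, -1.000000); Gamma_uuu = 0.000000, Gamma_uuv = 0.000000, Gamma_uvv = 0.000000, Gamma_vuu = 0.000000, Gamma_vuv = 0.000000, Gamma_vvv = 0.000000
  tau = 0.750000: gamma = (-0.437500, -1.250000), gamma' = (-0.250000, -1.000000); Gamma_uuu = 0.000000, Gamma_uuv = 0.000000, Gamma_uvv = 0.000000, Gamma_vuu = 0.000000, Gamma_vuv = 0.000000, Gamma_vvv = 0.000000
  tau = 0.875000: gamma = (-0.468750, -1.375000), gamma' = (-0.250000, -1.000000); Gamma_uuu = 0.000000, Gamma_uuv = 0.000000, Gamma_uvv = 0.000000, Gamma_vuu = 0.000000, Gamma_vuv = 0.000000, Gamma_vvv = 0.000000
  tau = 1.000000: gamma = (-0.500000, -1.500000), gamma' = (-0.250000, -1.000000); Gamma_uuu = 0.000000, Gamma_uuv = 0.000000, Gamma_uvv = 0.000000, Gamma_vuu = 0.000000, Gamma_vuv = 0.000000, Gamma_vvv = 0.000000
step 0: V^u = 0.1250, V^v = 0.5000
step 1: k1 = (0.000000, 0.000000), k2 = (0.000000, 0.000000), k3 = (0.000000, 0.000000), k4 = (0.000000, 0.000000); V <- V + (h/6)(k1 + 2k2 + 2k3 + k4): V^u = 0.1250, V^v = 0.5000
step 2: k1 = (0.000000, 0.000000), k2 = (0.000000, 0.000000), k3 = (0.000000, 0.000000), k4 = (0.000000, 0.000000); V <- V + (h/6)(k1 + 2k2 + 2k3 + k4): V^u = 0.1250, V^v = 0.5000
step 3: k1 = (0.000000, 0.000000), k2 = (0.000000, 0.000000), k3 = (0.000000, 0.000000), k4 = (0.000000, 0.000000); V <- V + (h/6)(k1 + 2k2 + 2k3 + k4): V^u = 0.1250, V^v = 0.5000
step 4: k1 = (0.000000, 0.000000), k2 = (0.000000, 0.000000), k3 = (0.000000, 0.000000), k4 = (0.000000, 0.000000); V <- V + (h/6)(k1 + 2k2 + 2k3 + k4): V^u = 0.1250, V^v = 0.5000

Answer: V^u = 0.1250, V^v = 0.5000


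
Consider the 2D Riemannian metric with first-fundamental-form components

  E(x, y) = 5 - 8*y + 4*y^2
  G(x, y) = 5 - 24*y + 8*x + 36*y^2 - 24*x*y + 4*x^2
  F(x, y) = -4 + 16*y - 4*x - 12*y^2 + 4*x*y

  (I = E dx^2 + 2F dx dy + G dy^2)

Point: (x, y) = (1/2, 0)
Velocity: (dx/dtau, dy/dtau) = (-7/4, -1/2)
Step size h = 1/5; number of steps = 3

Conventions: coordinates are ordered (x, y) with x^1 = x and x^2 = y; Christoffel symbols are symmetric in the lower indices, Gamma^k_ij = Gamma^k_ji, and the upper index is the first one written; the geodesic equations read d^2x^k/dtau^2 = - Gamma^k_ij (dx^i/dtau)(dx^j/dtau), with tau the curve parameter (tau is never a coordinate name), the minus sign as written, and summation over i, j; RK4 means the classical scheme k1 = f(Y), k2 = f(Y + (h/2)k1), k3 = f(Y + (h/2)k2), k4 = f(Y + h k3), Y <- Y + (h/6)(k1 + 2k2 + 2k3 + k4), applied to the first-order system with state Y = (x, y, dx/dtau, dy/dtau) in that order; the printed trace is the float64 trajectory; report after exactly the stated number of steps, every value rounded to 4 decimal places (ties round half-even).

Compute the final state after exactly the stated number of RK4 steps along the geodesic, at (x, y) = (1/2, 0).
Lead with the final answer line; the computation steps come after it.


Answer: x = -0.4995, y = -0.3684, dx/dtau = -1.5892, dy/dtau = -0.7098

f(Y) = (dx/dtau, dy/dtau, -Gamma^x_ij Y'^i Y'^j, -Gamma^y_ij Y'^i Y'^j) with the Gammas evaluated at the stage position; h = 0.200000; intermediate values shown to 6 dp
step 0: x = 0.5000, y = 0.0000, dx/dtau = -1.7500, dy/dtau = -0.5000
step 1:
  k1: at (x, y) = (0.500000, 0.000000), (dx/dtau, dy/dtau) = (-1.750000, -0.500000); Gamma_xxx = 0.000000, Gamma_xxy = -0.285714, Gamma_xyy = 0.857143, Gamma_yxx = 0.000000, Gamma_yxy = 0.428571, Gamma_yyy = -1.285714; k1 = (-1.750000, -0.500000, 0.285714, -0.428571)
  k2: at (x, y) = (0.325000, -0.050000), (dx/dtau, dy/dtau) = (-1.721429, -0.542857); Gamma_xxx = 0.000000, Gamma_xxy = -0.297609, Gamma_xyy = 0.892826, Gamma_yxx = 0.000000, Gamma_yxy = 0.418069, Gamma_yyy = -1.254207; k2 = (-1.721429, -0.542857, 0.293114, -0.411755)
  k3: at (x, y) = (0.327857, -0.054286), (dx/dtau, dy/dtau) = (-1.720689, -0.541176); Gamma_xxx = 0.000000, Gamma_xxy = -0.294185, Gamma_xyy = 0.882556, Gamma_yxx = 0.000000, Gamma_yxy = 0.415965, Gamma_yyy = -1.247896; k3 = (-1.720689, -0.541176, 0.289412, -0.409217)
  k4: at (x, y) = (0.155862, -0.108235), (dx/dtau, dy/dtau) = (-1.692118, -0.581843); Gamma_xxx = 0.000000, Gamma_xxy = -0.301950, Gamma_xyy = 0.905849, Gamma_yxx = 0.000000, Gamma_yxy = 0.403395, Gamma_yyy = -1.210186; k4 = (-1.692118, -0.581843, 0.287900, -0.384625)
  Y <- Y + (h/6)(k1 + 2k2 + 2k3 + k4): x = 0.1558, y = -0.1083, dx/dtau = -1.6920, dy/dtau = -0.5818
step 2:
  k1: at (x, y) = (0.155788, -0.108330), (dx/dtau, dy/dtau) = (-1.692044, -0.581838); Gamma_xxx = 0.000000, Gamma_xxy = -0.301907, Gamma_xyy = 0.905720, Gamma_yxx = 0.000000, Gamma_yxy = 0.403361, Gamma_yyy = -1.210083; k1 = (-1.692044, -0.581838, 0.287833, -0.384558)
  k2: at (x, y) = (-0.013416, -0.166514), (dx/dtau, dy/dtau) = (-1.663261, -0.620294); Gamma_xxx = 0.000000, Gamma_xxy = -0.305424, Gamma_xyy = 0.916272, Gamma_yxx = 0.000000, Gamma_yxy = 0.389107, Gamma_yyy = -1.167321; k2 = (-1.663261, -0.620294, 0.277670, -0.353748)
  k3: at (x, y) = (-0.010538, -0.170360), (dx/dtau, dy/dtau) = (-1.664277, -0.617213); Gamma_xxx = 0.000000, Gamma_xxy = -0.302312, Gamma_xyy = 0.906936, Gamma_yxx = 0.000000, Gamma_yxy = 0.387600, Gamma_yyy = -1.162800; k3 = (-1.664277, -0.617213, 0.275579, -0.353325)
  k4: at (x, y) = (-0.177067, -0.231773), (dx/dtau, dy/dtau) = (-1.636929, -0.652503); Gamma_xxx = 0.000000, Gamma_xxy = -0.302472, Gamma_xyy = 0.907416, Gamma_yxx = 0.000000, Gamma_yxy = 0.372819, Gamma_yyy = -1.118458; k4 = (-1.636929, -0.652503, 0.259800, -0.320222)
  Y <- Y + (h/6)(k1 + 2k2 + 2k3 + k4): x = -0.1770, y = -0.2320, dx/dtau = -1.6369, dy/dtau = -0.6525
step 3:
  k1: at (x, y) = (-0.177013, -0.231975), (dx/dtau, dy/dtau) = (-1.636907, -0.652469); Gamma_xxx = 0.000000, Gamma_xxy = -0.302336, Gamma_xyy = 0.907007, Gamma_yxx = 0.000000, Gamma_yxy = 0.372752, Gamma_yyy = -1.118257; k1 = (-1.636907, -0.652469, 0.259680, -0.320162)
  k2: at (x, y) = (-0.340704, -0.297222), (dx/dtau, dy/dtau) = (-1.610939, -0.684485); Gamma_xxx = 0.000000, Gamma_xxy = -0.299018, Gamma_xyy = 0.897055, Gamma_yxx = 0.000000, Gamma_yxy = 0.357507, Gamma_yyy = -1.072521; k2 = (-1.610939, -0.684485, 0.239145, -0.285923)
  k3: at (x, y) = (-0.338107, -0.300424), (dx/dtau, dy/dtau) = (-1.612992, -0.681061); Gamma_xxx = 0.000000, Gamma_xxy = -0.296590, Gamma_xyy = 0.889770, Gamma_yxx = 0.000000, Gamma_yxy = 0.356514, Gamma_yyy = -1.069541; k3 = (-1.612992, -0.681061, 0.238921, -0.287193)
  k4: at (x, y) = (-0.499612, -0.368188), (dx/dtau, dy/dtau) = (-1.589123, -0.709908); Gamma_xxx = 0.000000, Gamma_xxy = -0.291240, Gamma_xyy = 0.873719, Gamma_yxx = 0.000000, Gamma_yxy = 0.341638, Gamma_yyy = -1.024915; k4 = (-1.589123, -0.709908, 0.216785, -0.254300)
  Y <- Y + (h/6)(k1 + 2k2 + 2k3 + k4): x = -0.4995, y = -0.3684, dx/dtau = -1.5892, dy/dtau = -0.7098


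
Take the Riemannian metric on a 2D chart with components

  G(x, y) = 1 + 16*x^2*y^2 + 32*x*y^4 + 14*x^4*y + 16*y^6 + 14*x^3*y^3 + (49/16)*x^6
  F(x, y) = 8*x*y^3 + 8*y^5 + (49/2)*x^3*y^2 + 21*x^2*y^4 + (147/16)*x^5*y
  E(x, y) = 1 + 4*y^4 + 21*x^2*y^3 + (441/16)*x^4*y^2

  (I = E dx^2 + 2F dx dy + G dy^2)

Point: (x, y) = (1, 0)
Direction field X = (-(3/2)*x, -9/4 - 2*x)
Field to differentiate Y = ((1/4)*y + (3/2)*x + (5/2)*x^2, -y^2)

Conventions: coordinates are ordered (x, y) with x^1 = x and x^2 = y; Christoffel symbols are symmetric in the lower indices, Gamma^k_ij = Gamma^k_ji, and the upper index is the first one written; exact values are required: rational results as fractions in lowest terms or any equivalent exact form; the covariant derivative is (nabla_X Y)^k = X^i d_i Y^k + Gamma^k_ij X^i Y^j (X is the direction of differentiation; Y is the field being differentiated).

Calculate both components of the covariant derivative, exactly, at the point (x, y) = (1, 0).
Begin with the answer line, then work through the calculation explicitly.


Answer: (nabla_X Y)^x = -173/16, (nabla_X Y)^y = -2499/65

E = 1, F = 0, G = 65/16 at the point
E_x = 0, E_y = 0, F_x = 0, F_y = 147/16, G_x = 147/8, G_y = 14
EG - F^2 = 65/16;  g^inv = (16/65) * [[65/16, 0], [0, 1]]
first-kind symbols [ij,l] = (1/2)(d_i g_jl + d_j g_il - d_l g_ij): [xx,x] = E_x/2 = 0, [xx,y] = F_x - E_y/2 = 0, [xy,x] = E_y/2 = 0, [xy,y] = G_x/2 = 147/16, [yy,x] = F_y - G_x/2 = 0, [yy,y] = G_y/2 = 7
Gamma^x_ij = (G*[ij,x] - F*[ij,y])/(EG - F^2), Gamma^y_ij = (E*[ij,y] - F*[ij,x])/(EG - F^2)
Gamma_xxx = 0, Gamma_xxy = 0, Gamma_xyy = 0, Gamma_yxx = 0, Gamma_yxy = 147/65, Gamma_yyy = 112/65
X = (-3/2, -17/4), Y = (4, 0) at the point


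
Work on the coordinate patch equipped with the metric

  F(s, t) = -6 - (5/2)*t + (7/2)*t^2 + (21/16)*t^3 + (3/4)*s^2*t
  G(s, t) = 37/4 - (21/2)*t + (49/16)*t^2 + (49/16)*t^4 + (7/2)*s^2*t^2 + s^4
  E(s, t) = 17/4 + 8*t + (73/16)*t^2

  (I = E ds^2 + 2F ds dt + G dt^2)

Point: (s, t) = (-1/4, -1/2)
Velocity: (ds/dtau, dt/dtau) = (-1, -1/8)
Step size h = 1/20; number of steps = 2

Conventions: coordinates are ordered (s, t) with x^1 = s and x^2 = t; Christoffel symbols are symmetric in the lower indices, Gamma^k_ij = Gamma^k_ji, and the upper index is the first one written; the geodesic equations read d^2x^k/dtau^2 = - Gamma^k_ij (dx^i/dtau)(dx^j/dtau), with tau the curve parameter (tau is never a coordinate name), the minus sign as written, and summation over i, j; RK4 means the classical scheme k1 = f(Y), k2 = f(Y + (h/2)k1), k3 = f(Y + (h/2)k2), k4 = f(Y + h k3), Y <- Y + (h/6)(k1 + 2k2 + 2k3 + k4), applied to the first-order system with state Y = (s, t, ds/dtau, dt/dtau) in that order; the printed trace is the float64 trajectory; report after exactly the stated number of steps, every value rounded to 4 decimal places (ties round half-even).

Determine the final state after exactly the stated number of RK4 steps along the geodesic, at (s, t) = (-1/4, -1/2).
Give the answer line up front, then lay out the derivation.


Answer: s = -0.3486, t = -0.5116, ds/dtau = -0.9724, dt/dtau = -0.1076

f(Y) = (ds/dtau, dt/dtau, -Gamma^s_ij Y'^i Y'^j, -Gamma^t_ij Y'^i Y'^j) with the Gammas evaluated at the stage position; h = 0.050000; intermediate values shown to 6 dp
step 0: s = -0.2500, t = -0.5000, ds/dtau = -1.0000, dt/dtau = -0.1250
step 1:
  k1: at (s, t) = (-0.250000, -0.500000), (ds/dtau, dt/dtau) = (-1.000000, -0.125000); Gamma_sss = -1.226356, Gamma_sst = 5.057034, Gamma_stt = -20.565337, Gamma_tss = -0.419791, Gamma_tst = 1.307985, Gamma_ttt = -5.878134; k1 = (-1.000000, -0.125000, 0.283431, 0.184641)
  k2: at (s, t) = (-0.275000, -0.503125), (ds/dtau, dt/dtau) = (-0.992914, -0.120384); Gamma_sss = -1.194672, Gamma_sst = 5.001851, Gamma_stt = -20.516729, Gamma_tss = -0.406860, Gamma_tst = 1.282777, Gamma_ttt = -5.831420; k2 = (-0.992914, -0.120384, 0.279384, 0.178962)
  k3: at (s, t) = (-0.274823, -0.503010), (ds/dtau, dt/dtau) = (-0.993015, -0.120526); Gamma_sss = -1.195586, Gamma_sst = 5.003885, Gamma_stt = -20.518444, Gamma_tss = -0.407234, Gamma_tst = 1.283656, Gamma_ttt = -5.833207; k3 = (-0.993015, -0.120526, 0.279233, 0.179034)
  k4: at (s, t) = (-0.299651, -0.506026), (ds/dtau, dt/dtau) = (-0.986038, -0.116048); Gamma_sss = -1.165209, Gamma_sst = 4.950401, Gamma_stt = -20.469560, Gamma_tss = -0.394875, Gamma_tst = 1.259299, Gamma_ttt = -5.788134; k4 = (-0.986038, -0.116048, 0.275638, 0.173678)
  Y <- Y + (h/6)(k1 + 2k2 + 2k3 + k4): s = -0.2996, t = -0.5060, ds/dtau = -0.9860, dt/dtau = -0.1160
step 2:
  k1: at (s, t) = (-0.299649, -0.506024), (ds/dtau, dt/dtau) = (-0.986031, -0.116047); Gamma_sss = -1.165227, Gamma_sst = 4.950443, Gamma_stt = -20.469596, Gamma_tss = -0.394882, Gamma_tst = 1.259317, Gamma_ttt = -5.788171; k1 = (-0.986031, -0.116047, 0.275642, 0.173678)
  k2: at (s, t) = (-0.324300, -0.508925), (ds/dtau, dt/dtau) = (-0.979140, -0.111705); Gamma_sss = -1.136142, Gamma_sst = 4.898544, Gamma_stt = -20.419625, Gamma_tss = -0.383089, Gamma_tst = 1.235772, Gamma_ttt = -5.744567; k2 = (-0.979140, -0.111705, 0.272476, 0.168629)
  k3: at (s, t) = (-0.324128, -0.508817), (ds/dtau, dt/dtau) = (-0.979219, -0.111832); Gamma_sss = -1.136992, Gamma_sst = 4.900479, Gamma_stt = -20.421386, Gamma_tss = -0.383431, Gamma_tst = 1.236593, Gamma_ttt = -5.746261; k3 = (-0.979219, -0.111832, 0.272343, 0.168692)
  k4: at (s, t) = (-0.348610, -0.511615), (ds/dtau, dt/dtau) = (-0.972414, -0.107613); Gamma_sss = -1.109022, Gamma_sst = 4.849718, Gamma_stt = -20.369346, Gamma_tss = -0.372125, Gamma_tst = 1.213670, Gamma_ttt = -5.703654; k4 = (-0.972414, -0.107613, 0.269576, 0.163922)
  Y <- Y + (h/6)(k1 + 2k2 + 2k3 + k4): s = -0.3486, t = -0.5116, ds/dtau = -0.9724, dt/dtau = -0.1076


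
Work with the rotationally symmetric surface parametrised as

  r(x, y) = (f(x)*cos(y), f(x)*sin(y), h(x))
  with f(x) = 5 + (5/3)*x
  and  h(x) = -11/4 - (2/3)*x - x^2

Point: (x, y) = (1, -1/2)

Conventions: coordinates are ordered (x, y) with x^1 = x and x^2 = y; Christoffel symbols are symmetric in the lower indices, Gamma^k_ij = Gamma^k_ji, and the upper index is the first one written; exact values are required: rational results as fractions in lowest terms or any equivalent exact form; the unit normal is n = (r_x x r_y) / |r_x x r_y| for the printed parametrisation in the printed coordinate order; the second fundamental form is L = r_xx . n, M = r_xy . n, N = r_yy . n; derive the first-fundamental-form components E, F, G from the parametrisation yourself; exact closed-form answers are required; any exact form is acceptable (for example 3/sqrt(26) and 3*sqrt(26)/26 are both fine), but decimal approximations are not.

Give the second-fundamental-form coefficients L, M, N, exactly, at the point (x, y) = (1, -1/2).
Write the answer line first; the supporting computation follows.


Answer: L = -10*sqrt(89)/89, M = 0, N = -160*sqrt(89)/267

f = 20/3, f' = 5/3, f'' = 0, h' = -8/3, h'' = -2
E = 89/9, F = 0, G = 400/9; answer radicand W^2 = 89/9
unnormalised second-form numerators: l = -10/3, m = 0, n = -160/9; L = l/sqrt(89/9), and similarly M = m/sqrt(W^2), N = n/sqrt(W^2)


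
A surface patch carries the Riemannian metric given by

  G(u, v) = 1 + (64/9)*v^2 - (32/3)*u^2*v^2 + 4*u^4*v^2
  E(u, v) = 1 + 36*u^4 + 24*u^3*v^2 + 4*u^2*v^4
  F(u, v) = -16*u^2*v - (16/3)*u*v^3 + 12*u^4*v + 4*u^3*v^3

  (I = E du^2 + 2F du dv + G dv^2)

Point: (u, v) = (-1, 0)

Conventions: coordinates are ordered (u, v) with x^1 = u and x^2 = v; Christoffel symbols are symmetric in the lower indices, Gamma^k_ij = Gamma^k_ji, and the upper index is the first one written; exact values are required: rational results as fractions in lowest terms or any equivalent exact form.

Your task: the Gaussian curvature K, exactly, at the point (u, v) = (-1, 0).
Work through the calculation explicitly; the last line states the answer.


E = 37, F = 0, G = 1, EG - F^2 = 37 at the point
E_u = -144, E_v = 0, F_u = 0, F_v = -4, G_u = 0, G_v = 0
E_vv = -48, F_uv = -16, G_uu = 0
Apply the Brioschi formula K = (det M1 - det M2)/(EG - F^2)^2 over the derivative matrices of E, F, G.
M1 = [[-E_vv/2 + F_uv - G_uu/2, E_u/2, F_u - E_v/2], [F_v - G_u/2, E, F], [G_v/2, F, G]] = [[8, -72, 0], [-4, 37, 0], [0, 0, 1]]; det M1 = 8
M2 = [[0, E_v/2, G_u/2], [E_v/2, E, F], [G_u/2, F, G]] = [[0, 0, 0], [0, 37, 0], [0, 0, 1]]; det M2 = 0
det M1 - det M2 = 8; K = 8 / (37)^2 = 8/1369

Answer: K = 8/1369


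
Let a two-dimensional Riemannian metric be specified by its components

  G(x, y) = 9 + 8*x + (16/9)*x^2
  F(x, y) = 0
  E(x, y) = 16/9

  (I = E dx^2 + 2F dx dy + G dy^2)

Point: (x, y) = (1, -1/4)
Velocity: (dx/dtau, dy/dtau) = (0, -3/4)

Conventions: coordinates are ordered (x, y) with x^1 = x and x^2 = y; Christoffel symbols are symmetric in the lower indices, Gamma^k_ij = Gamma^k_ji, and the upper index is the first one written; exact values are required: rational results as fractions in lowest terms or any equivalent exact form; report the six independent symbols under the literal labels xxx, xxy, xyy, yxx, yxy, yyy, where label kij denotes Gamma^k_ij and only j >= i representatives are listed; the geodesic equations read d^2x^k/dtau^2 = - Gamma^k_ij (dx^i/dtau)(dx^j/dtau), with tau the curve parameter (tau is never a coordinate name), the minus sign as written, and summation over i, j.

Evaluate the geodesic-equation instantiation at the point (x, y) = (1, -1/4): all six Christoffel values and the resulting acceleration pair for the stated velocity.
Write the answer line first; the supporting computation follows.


Answer: Gamma_xxx = 0, Gamma_xxy = 0, Gamma_xyy = -13/4, Gamma_yxx = 0, Gamma_yxy = 4/13, Gamma_yyy = 0; accelerations (d^2x/dtau^2, d^2y/dtau^2) = (117/64, 0)

E = 16/9, F = 0, G = 169/9 at the point
E_x = 0, E_y = 0, F_x = 0, F_y = 0, G_x = 104/9, G_y = 0
EG - F^2 = 2704/81;  g^inv = (81/2704) * [[169/9, 0], [0, 16/9]]
first-kind symbols [ij,l] = (1/2)(d_i g_jl + d_j g_il - d_l g_ij): [xx,x] = E_x/2 = 0, [xx,y] = F_x - E_y/2 = 0, [xy,x] = E_y/2 = 0, [xy,y] = G_x/2 = 52/9, [yy,x] = F_y - G_x/2 = -52/9, [yy,y] = G_y/2 = 0
Gamma^x_ij = (G*[ij,x] - F*[ij,y])/(EG - F^2), Gamma^y_ij = (E*[ij,y] - F*[ij,x])/(EG - F^2)
Gamma_xxx = 0, Gamma_xxy = 0, Gamma_xyy = -13/4, Gamma_yxx = 0, Gamma_yxy = 4/13, Gamma_yyy = 0
d^2x/dtau^2 = -(Gamma_xxx*(0)^2 + 2*Gamma_xxy*(0)*(-3/4) + Gamma_xyy*(-3/4)^2) = 117/64
d^2y/dtau^2 = -(Gamma_yxx*(0)^2 + 2*Gamma_yxy*(0)*(-3/4) + Gamma_yyy*(-3/4)^2) = 0


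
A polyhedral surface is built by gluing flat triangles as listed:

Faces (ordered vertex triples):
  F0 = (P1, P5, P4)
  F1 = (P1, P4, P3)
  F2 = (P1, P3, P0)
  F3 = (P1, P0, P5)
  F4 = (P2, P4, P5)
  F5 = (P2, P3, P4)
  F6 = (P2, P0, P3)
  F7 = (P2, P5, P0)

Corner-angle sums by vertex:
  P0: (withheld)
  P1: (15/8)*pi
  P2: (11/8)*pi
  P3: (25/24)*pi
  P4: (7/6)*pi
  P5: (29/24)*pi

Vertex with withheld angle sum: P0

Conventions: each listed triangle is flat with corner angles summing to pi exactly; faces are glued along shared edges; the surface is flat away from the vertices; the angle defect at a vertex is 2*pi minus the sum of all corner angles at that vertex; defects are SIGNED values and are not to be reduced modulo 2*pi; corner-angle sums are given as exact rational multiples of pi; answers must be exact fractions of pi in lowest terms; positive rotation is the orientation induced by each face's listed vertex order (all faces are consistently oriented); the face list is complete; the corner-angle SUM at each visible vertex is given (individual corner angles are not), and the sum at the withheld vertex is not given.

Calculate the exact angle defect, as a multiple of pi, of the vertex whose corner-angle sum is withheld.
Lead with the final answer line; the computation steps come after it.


Answer: defect(P0) = (2/3)*pi

V = 6, E = 12, F = 8; chi = V - E + F = 2
Gauss-Bonnet: total defect = 2*pi*chi = 4*pi; visible defects sum to (10/3)*pi
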